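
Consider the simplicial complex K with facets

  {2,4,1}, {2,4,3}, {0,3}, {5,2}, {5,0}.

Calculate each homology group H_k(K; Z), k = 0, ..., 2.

Take the total order 0 < 1 < 2 < 3 < 4 < 5 on the vertex set. Then K (dimension 2) consists of the simplices:

  0-simplices (6): [0], [1], [2], [3], [4], [5]
  1-simplices (8): [0,3], [0,5], [1,2], [1,4], [2,3], [2,4], [2,5], [3,4]
  2-simplices (2): [1,2,4], [2,3,4]

Hence C_0 ≅ Z^6, C_1 ≅ Z^8, C_2 ≅ Z^2.

∂_1: C_1 → C_0 maps an edge to its endpoints' difference, ∂[p,q] = q − p. For instance
  ∂[2,4] = [4] − [2].
As a 6×8 matrix over Z this has rank 5, with invariant factors (1,1,1,1,1).

The boundary map ∂_2: C_2 → C_1 acts by ∂[p,q,r] = [q,r] − [p,r] + [p,q]. For instance
  ∂[2,3,4] = [3,4] − [2,4] + [2,3],
  ∂[1,2,4] = [2,4] − [1,4] + [1,2].
This gives a 8×2 integer matrix of rank 2; reducing to Smith normal form yields diagonal entries (1,1).

Now H_k = ker ∂_k / im ∂_{k+1}, so:

  H_0: rank C_0 − rank ∂_1 = 6 − 5 = 1, and the invariant factors of ∂_1 are all 1, so H_0 ≅ Z.
  H_1: rank ker ∂_1 − rank ∂_2 = (8 − 5) − 2 = 1, and the invariant factors of ∂_2 are all 1, so H_1 ≅ Z.
  H_2: rank ker ∂_2 − rank ∂_3 = (2 − 2) − 0 = 0, and there is no ∂_3, so H_2 ≅ 0.

H_0 ≅ Z,  H_1 ≅ Z,  H_2 = 0.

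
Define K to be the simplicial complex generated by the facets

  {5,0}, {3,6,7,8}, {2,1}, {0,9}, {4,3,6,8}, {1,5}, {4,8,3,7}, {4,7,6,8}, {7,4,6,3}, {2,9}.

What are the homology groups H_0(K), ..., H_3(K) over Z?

Order the vertices as 0 < 1 < 2 < 3 < 4 < 5 < 6 < 7 < 8 < 9. Listing each simplex with vertices in this order, K has dimension 3 with simplices:

  0-simplices (10): [0], [1], [2], [3], [4], [5], [6], [7], [8], [9]
  1-simplices (15): [0,5], [0,9], [1,2], [1,5], [2,9], [3,4], [3,6], [3,7], [3,8], [4,6], [4,7], [4,8], [6,7], [6,8], [7,8]
  2-simplices (10): [3,4,6], [3,4,7], [3,4,8], [3,6,7], [3,6,8], [3,7,8], [4,6,7], [4,6,8], [4,7,8], [6,7,8]
  3-simplices (5): [3,4,6,7], [3,4,6,8], [3,4,7,8], [3,6,7,8], [4,6,7,8]

Hence C_0 ≅ Z^10, C_1 ≅ Z^15, C_2 ≅ Z^10, C_3 ≅ Z^5.

Boundary ∂_1: C_1 → C_0 is given by ∂[p,q] = [q] − [p]. For instance
  ∂[2,9] = [9] − [2].
The resulting 10×15 matrix has rank 8, and its Smith normal form has invariant factors (1,1,1,1,1,1,1,1).

The boundary map ∂_2: C_2 → C_1 sends each 2-simplex [p,q,r] to [q,r] − [p,r] + [p,q]. For instance
  ∂[3,7,8] = [7,8] − [3,8] + [3,7],
  ∂[4,7,8] = [7,8] − [4,8] + [4,7].
The 15×10 boundary matrix has rank 6 and Smith normal form diag(1,1,1,1,1,1).

Boundary ∂_3: C_3 → C_2 sends each 3-simplex σ to the alternating sum Σ_i (−1)^i (σ with its i-th vertex removed). For instance
  ∂[3,6,7,8] = [6,7,8] − [3,7,8] + [3,6,8] − [3,6,7],
  ∂[3,4,6,8] = [4,6,8] − [3,6,8] + [3,4,8] − [3,4,6].
The resulting 10×5 matrix has rank 4, and its Smith normal form has invariant factors (1,1,1,1).

Now H_k = ker ∂_k / im ∂_{k+1}, so:

  H_0: rank C_0 − rank ∂_1 = 10 − 8 = 2, and the invariant factors of ∂_1 are all 1, so H_0 = Z^2.
  H_1: rank ker ∂_1 − rank ∂_2 = (15 − 8) − 6 = 1, and the invariant factors of ∂_2 are all 1, so H_1 = Z.
  H_2: rank ker ∂_2 − rank ∂_3 = (10 − 6) − 4 = 0, and the invariant factors of ∂_3 are all 1, so H_2 = 0.
  H_3: rank ker ∂_3 − rank ∂_4 = (5 − 4) − 0 = 1, and there is no ∂_4, so H_3 = Z.

H_0 ≅ Z^2,  H_1 ≅ Z,  H_2 = 0,  H_3 ≅ Z.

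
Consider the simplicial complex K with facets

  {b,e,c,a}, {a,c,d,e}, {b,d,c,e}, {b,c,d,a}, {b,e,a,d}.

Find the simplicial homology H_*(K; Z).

K has 5 vertices, 10 edges, 10 triangles, 5 3-simplices.
rank ∂_0 = 0, rank ∂_1 = 4 ⇒ b_0 = 5 − 0 − 4 = 1; all invariant factors of ∂_1 are 1 so no torsion. So H_0 ≅ Z.
rank ∂_1 = 4, rank ∂_2 = 6 ⇒ b_1 = 10 − 4 − 6 = 0; all invariant factors of ∂_2 are 1 so no torsion. So H_1 ≅ 0.
rank ∂_2 = 6, rank ∂_3 = 4 ⇒ b_2 = 10 − 6 − 4 = 0; all invariant factors of ∂_3 are 1 so no torsion. So H_2 ≅ 0.
rank ∂_3 = 4, rank ∂_4 = 0 ⇒ b_3 = 5 − 4 − 0 = 1. So H_3 ≅ Z.

H_0 ≅ Z,  H_1 = 0,  H_2 = 0,  H_3 ≅ Z.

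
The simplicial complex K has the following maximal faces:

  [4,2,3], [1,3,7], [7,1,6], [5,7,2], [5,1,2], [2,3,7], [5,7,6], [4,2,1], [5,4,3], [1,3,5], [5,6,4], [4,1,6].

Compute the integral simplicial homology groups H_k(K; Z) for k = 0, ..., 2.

H_0 = Z,  H_1 = Z/2Z,  H_2 = 0.

Take the total order 1 < 2 < 3 < 4 < 5 < 6 < 7 on the vertex set. Then K (dimension 2) consists of the simplices:

  0-simplices (7): [1], [2], [3], [4], [5], [6], [7]
  1-simplices (18): [1,2], [1,3], [1,4], [1,5], [1,6], [1,7], [2,3], [2,4], [2,5], [2,7], [3,4], [3,5], [3,7], [4,5], [4,6], [5,6], [5,7], [6,7]
  2-simplices (12): [1,2,4], [1,2,5], [1,3,5], [1,3,7], [1,4,6], [1,6,7], [2,3,4], [2,3,7], [2,5,7], [3,4,5], [4,5,6], [5,6,7]

so the chain groups are C_0 ≅ Z^7, C_1 ≅ Z^18, C_2 ≅ Z^12.

The boundary map ∂_1: C_1 → C_0 maps an edge to its endpoints' difference, ∂[p,q] = q − p. For instance
  ∂[2,5] = [5] − [2].
This gives a 7×18 integer matrix of rank 6; reducing to Smith normal form yields diagonal entries (1,1,1,1,1,1).

∂_2: C_2 → C_1 sends each 2-simplex [p,q,r] to [q,r] − [p,r] + [p,q]. For instance
  ∂[1,3,7] = [3,7] − [1,7] + [1,3],
  ∂[1,2,5] = [2,5] − [1,5] + [1,2].
The resulting 18×12 matrix has rank 12, and its Smith normal form has invariant factors (1,1,1,1,1,1,1,1,1,1,1,2).

Now H_k = ker ∂_k / im ∂_{k+1}, so:

  H_0: rank C_0 − rank ∂_1 = 7 − 6 = 1, and the invariant factors of ∂_1 are all 1, so H_0 = Z.
  H_1: rank ker ∂_1 − rank ∂_2 = (18 − 6) − 12 = 0, and ∂_2 has invariant factor 2 > 1, so H_1 = Z/2Z.
  H_2: rank ker ∂_2 − rank ∂_3 = (12 − 12) − 0 = 0, and there is no ∂_3, so H_2 = 0.

As a check, the Euler characteristic is 7 − 18 + 12 = 1, which agrees with 1 − 0 + 0 = 1.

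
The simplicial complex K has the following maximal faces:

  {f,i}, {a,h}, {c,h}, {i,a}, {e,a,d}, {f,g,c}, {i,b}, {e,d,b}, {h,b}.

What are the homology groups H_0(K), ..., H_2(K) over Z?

H_0 = Z,  H_1 = Z^3,  H_2 = 0.

Fix the vertex order a < b < c < d < e < f < g < h < i and write every simplex with vertices in increasing order. Then dim K = 2 and the simplices of K are:

  0-simplices (9): a, b, c, d, e, f, g, h, i
  1-simplices (14): ad, ae, ah, ai, bd, be, bh, bi, cf, cg, ch, de, fg, fi
  2-simplices (3): ade, bde, cfg

giving chain groups C_0 ≅ Z^9, C_1 ≅ Z^14, C_2 ≅ Z^3.

The boundary map ∂_1: C_1 → C_0 maps an edge to its endpoints' difference, ∂[p,q] = q − p.
This gives a 9×14 integer matrix of rank 8; reducing to Smith normal form yields diagonal entries (1,1,1,1,1,1,1,1).

The boundary map ∂_2: C_2 → C_1 sends each 2-simplex [p,q,r] to [q,r] − [p,r] + [p,q]. For instance
  ∂cfg = fg − cg + cf,
  ∂bde = de − be + bd.
This gives a 14×3 integer matrix of rank 3; reducing to Smith normal form yields diagonal entries (1,1,1).

Now H_k = ker ∂_k / im ∂_{k+1}, so:

  H_0: rank C_0 − rank ∂_1 = 9 − 8 = 1, and the invariant factors of ∂_1 are all 1, so H_0 ≅ Z.
  H_1: rank ker ∂_1 − rank ∂_2 = (14 − 8) − 3 = 3, and the invariant factors of ∂_2 are all 1, so H_1 ≅ Z^3.
  H_2: rank ker ∂_2 − rank ∂_3 = (3 − 3) − 0 = 0, and there is no ∂_3, so H_2 ≅ 0.

As a check, the Euler characteristic is 9 − 14 + 3 = -2, which agrees with 1 − 3 + 0 = -2.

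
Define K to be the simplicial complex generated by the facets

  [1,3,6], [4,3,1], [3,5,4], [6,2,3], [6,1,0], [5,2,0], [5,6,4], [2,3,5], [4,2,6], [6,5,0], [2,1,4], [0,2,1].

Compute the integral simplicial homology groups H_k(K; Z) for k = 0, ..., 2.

We work with the vertex ordering 0 < 1 < 2 < 3 < 4 < 5 < 6. The simplices of K, each written with vertices in increasing order, are:

  0-simplices (7): [0], [1], [2], [3], [4], [5], [6]
  1-simplices (18): [0,1], [0,2], [0,5], [0,6], [1,2], [1,3], [1,4], [1,6], [2,3], [2,4], [2,5], [2,6], [3,4], [3,5], [3,6], [4,5], [4,6], [5,6]
  2-simplices (12): [0,1,2], [0,1,6], [0,2,5], [0,5,6], [1,2,4], [1,3,4], [1,3,6], [2,3,5], [2,3,6], [2,4,6], [3,4,5], [4,5,6]

so the chain groups are C_0 ≅ Z^7, C_1 ≅ Z^18, C_2 ≅ Z^12.

∂_1: C_1 → C_0 sends each edge [p,q] (with p < q) to q − p. For instance
  ∂[2,4] = [4] − [2].
As a 7×18 matrix over Z this has rank 6, with invariant factors (1,1,1,1,1,1).

Boundary ∂_2: C_2 → C_1 sends each 2-simplex [p,q,r] to [q,r] − [p,r] + [p,q]. For instance
  ∂[1,2,4] = [2,4] − [1,4] + [1,2],
  ∂[2,3,6] = [3,6] − [2,6] + [2,3].
The resulting 18×12 matrix has rank 12, and its Smith normal form has invariant factors (1,1,1,1,1,1,1,1,1,1,1,2).

Now H_k = ker ∂_k / im ∂_{k+1}, so:

  H_0: rank C_0 − rank ∂_1 = 7 − 6 = 1, and the invariant factors of ∂_1 are all 1, so H_0 ≅ Z.
  H_1: rank ker ∂_1 − rank ∂_2 = (18 − 6) − 12 = 0, and ∂_2 has invariant factor 2 > 1, so H_1 ≅ Z/2.
  H_2: rank ker ∂_2 − rank ∂_3 = (12 − 12) − 0 = 0, and there is no ∂_3, so H_2 ≅ 0.

As a check, the Euler characteristic is 7 − 18 + 12 = 1, which agrees with 1 − 0 + 0 = 1.

H_0 = Z,  H_1 = Z/2,  H_2 = 0.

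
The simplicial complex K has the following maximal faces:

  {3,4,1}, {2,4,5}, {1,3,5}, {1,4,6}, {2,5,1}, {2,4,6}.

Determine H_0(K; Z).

H_0 = Z.

Fix the vertex order 1 < 2 < 3 < 4 < 5 < 6 and write every simplex with vertices in increasing order. Then dim K = 2 and the simplices of K are:

  0-simplices (6): [1], [2], [3], [4], [5], [6]
  1-simplices (12): [1,2], [1,3], [1,4], [1,5], [1,6], [2,4], [2,5], [2,6], [3,4], [3,5], [4,5], [4,6]
  2-simplices (6): [1,2,5], [1,3,4], [1,3,5], [1,4,6], [2,4,5], [2,4,6]

giving chain groups C_0 ≅ Z^6, C_1 ≅ Z^12, C_2 ≅ Z^6.

The boundary map ∂_1: C_1 → C_0 maps an edge to its endpoints' difference, ∂[p,q] = q − p. For instance
  ∂[3,4] = [4] − [3].
The resulting 6×12 matrix has rank 5, and its Smith normal form has invariant factors (1,1,1,1,1).

Boundary ∂_2: C_2 → C_1 sends each 2-simplex [p,q,r] to [q,r] − [p,r] + [p,q]. For instance
  ∂[1,3,4] = [3,4] − [1,4] + [1,3],
  ∂[1,4,6] = [4,6] − [1,6] + [1,4].
The resulting 12×6 matrix has rank 6, and its Smith normal form has invariant factors (1,1,1,1,1,1).

Now H_k = ker ∂_k / im ∂_{k+1}, so:

  H_0: rank C_0 − rank ∂_1 = 6 − 5 = 1, and the invariant factors of ∂_1 are all 1, so H_0 = Z.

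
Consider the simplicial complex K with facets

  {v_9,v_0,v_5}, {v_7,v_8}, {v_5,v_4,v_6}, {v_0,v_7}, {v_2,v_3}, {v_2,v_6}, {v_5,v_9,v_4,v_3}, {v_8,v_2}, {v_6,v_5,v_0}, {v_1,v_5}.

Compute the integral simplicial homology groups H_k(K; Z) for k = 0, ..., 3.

Order the vertices as v_0 < v_1 < v_2 < v_3 < v_4 < v_5 < v_6 < v_7 < v_8 < v_9. Listing each simplex with vertices in this order, K has dimension 3 with simplices:

  0-simplices (10): [v_0], [v_1], [v_2], [v_3], [v_4], [v_5], [v_6], [v_7], [v_8], [v_9]
  1-simplices (17): (17 of them)
  2-simplices (7): [v_0,v_5,v_6], [v_0,v_5,v_9], [v_3,v_4,v_5], [v_3,v_4,v_9], [v_3,v_5,v_9], [v_4,v_5,v_6], [v_4,v_5,v_9]
  3-simplices (1): [v_3,v_4,v_5,v_9]

Hence C_0 ≅ Z^10, C_1 ≅ Z^17, C_2 ≅ Z^7, C_3 ≅ Z^1.

∂_1: C_1 → C_0 sends each edge [p,q] (with p < q) to q − p. For instance
  ∂[v_4,v_5] = [v_5] − [v_4].
The 10×17 boundary matrix has rank 9 and Smith normal form diag(1,1,1,1,1,1,1,1,1).

Boundary ∂_2: C_2 → C_1 acts by ∂[p,q,r] = [q,r] − [p,r] + [p,q]. For instance
  ∂[v_3,v_4,v_5] = [v_4,v_5] − [v_3,v_5] + [v_3,v_4],
  ∂[v_0,v_5,v_6] = [v_5,v_6] − [v_0,v_6] + [v_0,v_5].
As a 17×7 matrix over Z this has rank 6, with invariant factors (1,1,1,1,1,1).

The boundary map ∂_3: C_3 → C_2 sends each 3-simplex σ to the alternating sum Σ_i (−1)^i (σ with its i-th vertex removed). For instance
  ∂[v_3,v_4,v_5,v_9] = [v_4,v_5,v_9] − [v_3,v_5,v_9] + [v_3,v_4,v_9] − [v_3,v_4,v_5].
This gives a 7×1 integer matrix of rank 1; reducing to Smith normal form yields diagonal entries (1).

From H_k ≅ ker(∂_k) / im(∂_{k+1}) we obtain:

  H_0: rank C_0 − rank ∂_1 = 10 − 9 = 1, and the invariant factors of ∂_1 are all 1, so H_0 ≅ Z.
  H_1: rank ker ∂_1 − rank ∂_2 = (17 − 9) − 6 = 2, and the invariant factors of ∂_2 are all 1, so H_1 ≅ Z^2.
  H_2: rank ker ∂_2 − rank ∂_3 = (7 − 6) − 1 = 0, and the invariant factors of ∂_3 are all 1, so H_2 ≅ 0.
  H_3: rank ker ∂_3 − rank ∂_4 = (1 − 1) − 0 = 0, and there is no ∂_4, so H_3 ≅ 0.

H_0 ≅ Z,  H_1 ≅ Z^2,  H_2 = 0,  H_3 = 0.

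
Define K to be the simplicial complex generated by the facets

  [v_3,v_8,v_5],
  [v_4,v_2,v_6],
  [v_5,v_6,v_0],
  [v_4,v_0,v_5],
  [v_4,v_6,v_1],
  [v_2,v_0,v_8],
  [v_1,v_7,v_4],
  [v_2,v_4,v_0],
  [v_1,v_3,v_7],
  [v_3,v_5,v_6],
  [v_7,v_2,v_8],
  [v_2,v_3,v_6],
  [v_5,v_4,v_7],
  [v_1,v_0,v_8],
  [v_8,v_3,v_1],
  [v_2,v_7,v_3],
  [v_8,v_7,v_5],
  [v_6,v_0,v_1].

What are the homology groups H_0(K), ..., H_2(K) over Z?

H_0 = Z,  H_1 = Z ⊕ Z/2Z,  H_2 = 0.

Fix the vertex order v_0 < v_1 < v_2 < v_3 < v_4 < v_5 < v_6 < v_7 < v_8 and write every simplex with vertices in increasing order. Then dim K = 2 and the simplices of K are:

  0-simplices (9): [v_0], [v_1], [v_2], [v_3], [v_4], [v_5], [v_6], [v_7], [v_8]
  1-simplices (27): (27 of them)
  2-simplices (18): (18 of them)

Hence C_0 ≅ Z^9, C_1 ≅ Z^27, C_2 ≅ Z^18.

∂_1: C_1 → C_0 is given by ∂[p,q] = [q] − [p].
As a 9×27 matrix over Z this has rank 8, with invariant factors (1,1,1,1,1,1,1,1).

The boundary map ∂_2: C_2 → C_1 sends each 2-simplex [p,q,r] to [q,r] − [p,r] + [p,q]. For instance
  ∂[v_3,v_5,v_8] = [v_5,v_8] − [v_3,v_8] + [v_3,v_5],
  ∂[v_2,v_3,v_7] = [v_3,v_7] − [v_2,v_7] + [v_2,v_3].
The resulting 27×18 matrix has rank 18, and its Smith normal form has invariant factors (1,1,1,1,1,1,1,1,1,1,1,1,1,1,1,1,1,2).

Computing H_k = (kernel of ∂_k) / (image of ∂_{k+1}):

  H_0: rank C_0 − rank ∂_1 = 9 − 8 = 1, and the invariant factors of ∂_1 are all 1, so H_0 ≅ Z.
  H_1: rank ker ∂_1 − rank ∂_2 = (27 − 8) − 18 = 1, and ∂_2 has invariant factor 2 > 1, so H_1 ≅ Z ⊕ Z/2Z.
  H_2: rank ker ∂_2 − rank ∂_3 = (18 − 18) − 0 = 0, and there is no ∂_3, so H_2 ≅ 0.

As a check, the Euler characteristic is 9 − 27 + 18 = 0, which agrees with 1 − 1 + 0 = 0.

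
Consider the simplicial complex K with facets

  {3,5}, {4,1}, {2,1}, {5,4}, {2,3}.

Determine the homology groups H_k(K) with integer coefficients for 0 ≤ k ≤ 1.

H_0 ≅ Z,  H_1 ≅ Z.

Fix the vertex order 1 < 2 < 3 < 4 < 5 and write every simplex with vertices in increasing order. Then dim K = 1 and the simplices of K are:

  0-simplices (5): [1], [2], [3], [4], [5]
  1-simplices (5): [1,2], [1,4], [2,3], [3,5], [4,5]

giving chain groups C_0 ≅ Z^5, C_1 ≅ Z^5.

The boundary map ∂_1: C_1 → C_0 maps an edge to its endpoints' difference, ∂[p,q] = q − p. For instance
  ∂[3,5] = [5] − [3].
The resulting 5×5 matrix has rank 4, and its Smith normal form has invariant factors (1,1,1,1).

Reading off H_k = ker ∂_k / im ∂_{k+1}:

  H_0: rank C_0 − rank ∂_1 = 5 − 4 = 1, and the invariant factors of ∂_1 are all 1, so H_0 = Z.
  H_1: rank ker ∂_1 − rank ∂_2 = (5 − 4) − 0 = 1, and there is no ∂_2, so H_1 = Z.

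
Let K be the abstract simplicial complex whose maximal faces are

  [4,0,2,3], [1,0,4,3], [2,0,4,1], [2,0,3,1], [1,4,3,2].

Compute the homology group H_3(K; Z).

H_3 = Z.

Fix the vertex order 0 < 1 < 2 < 3 < 4 and write every simplex with vertices in increasing order. Then dim K = 3 and the simplices of K are:

  0-simplices (5): [0], [1], [2], [3], [4]
  1-simplices (10): [0,1], [0,2], [0,3], [0,4], [1,2], [1,3], [1,4], [2,3], [2,4], [3,4]
  2-simplices (10): [0,1,2], [0,1,3], [0,1,4], [0,2,3], [0,2,4], [0,3,4], [1,2,3], [1,2,4], [1,3,4], [2,3,4]
  3-simplices (5): [0,1,2,3], [0,1,2,4], [0,1,3,4], [0,2,3,4], [1,2,3,4]

Hence C_0 ≅ Z^5, C_1 ≅ Z^10, C_2 ≅ Z^10, C_3 ≅ Z^5.

The boundary map ∂_1: C_1 → C_0 sends each edge [p,q] (with p < q) to q − p.
As a 5×10 matrix over Z this has rank 4, with invariant factors (1,1,1,1).

∂_2: C_2 → C_1 sends each 2-simplex [p,q,r] to [q,r] − [p,r] + [p,q]. For instance
  ∂[2,3,4] = [3,4] − [2,4] + [2,3],
  ∂[0,1,2] = [1,2] − [0,2] + [0,1].
The 10×10 boundary matrix has rank 6 and Smith normal form diag(1,1,1,1,1,1).

∂_3: C_3 → C_2 sends each 3-simplex σ to the alternating sum Σ_i (−1)^i (σ with its i-th vertex removed). For instance
  ∂[0,2,3,4] = [2,3,4] − [0,3,4] + [0,2,4] − [0,2,3],
  ∂[0,1,2,4] = [1,2,4] − [0,2,4] + [0,1,4] − [0,1,2].
As a 10×5 matrix over Z this has rank 4, with invariant factors (1,1,1,1).

Now H_k = ker ∂_k / im ∂_{k+1}, so:

  H_3: rank ker ∂_3 − rank ∂_4 = (5 − 4) − 0 = 1, and there is no ∂_4, so H_3 = Z.

(K is a triangulation of the 3-sphere S^3.)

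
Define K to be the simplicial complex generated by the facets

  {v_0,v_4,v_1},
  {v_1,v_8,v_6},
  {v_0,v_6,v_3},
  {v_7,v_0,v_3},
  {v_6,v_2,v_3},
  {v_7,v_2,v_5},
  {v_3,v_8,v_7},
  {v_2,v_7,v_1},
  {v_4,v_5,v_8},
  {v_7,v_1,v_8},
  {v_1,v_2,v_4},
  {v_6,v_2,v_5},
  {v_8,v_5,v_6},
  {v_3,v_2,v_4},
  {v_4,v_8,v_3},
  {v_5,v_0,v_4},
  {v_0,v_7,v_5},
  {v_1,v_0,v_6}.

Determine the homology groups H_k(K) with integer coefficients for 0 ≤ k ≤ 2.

Take the total order v_0 < v_1 < v_2 < v_3 < v_4 < v_5 < v_6 < v_7 < v_8 on the vertex set. Then K (dimension 2) consists of the simplices:

  0-simplices (9): [v_0], [v_1], [v_2], [v_3], [v_4], [v_5], [v_6], [v_7], [v_8]
  1-simplices (27): (27 of them)
  2-simplices (18): (18 of them)

giving chain groups C_0 ≅ Z^9, C_1 ≅ Z^27, C_2 ≅ Z^18.

The boundary map ∂_1: C_1 → C_0 maps an edge to its endpoints' difference, ∂[p,q] = q − p.
The 9×27 boundary matrix has rank 8 and Smith normal form diag(1,1,1,1,1,1,1,1).

The boundary map ∂_2: C_2 → C_1 sends each 2-simplex [p,q,r] to [q,r] − [p,r] + [p,q]. For instance
  ∂[v_1,v_2,v_7] = [v_2,v_7] − [v_1,v_7] + [v_1,v_2],
  ∂[v_2,v_5,v_7] = [v_5,v_7] − [v_2,v_7] + [v_2,v_5].
This gives a 27×18 integer matrix of rank 17; reducing to Smith normal form yields diagonal entries (1,1,1,1,1,1,1,1,1,1,1,1,1,1,1,1,1).

Reading off H_k = ker ∂_k / im ∂_{k+1}:

  H_0: rank C_0 − rank ∂_1 = 9 − 8 = 1, and the invariant factors of ∂_1 are all 1, so H_0 = Z.
  H_1: rank ker ∂_1 − rank ∂_2 = (27 − 8) − 17 = 2, and the invariant factors of ∂_2 are all 1, so H_1 = Z^2.
  H_2: rank ker ∂_2 − rank ∂_3 = (18 − 17) − 0 = 1, and there is no ∂_3, so H_2 = Z.

As a check, the Euler characteristic is 9 − 27 + 18 = 0, which agrees with 1 − 2 + 1 = 0.
(K is a triangulation of the torus T^2.)

H_0 ≅ Z,  H_1 ≅ Z^2,  H_2 ≅ Z.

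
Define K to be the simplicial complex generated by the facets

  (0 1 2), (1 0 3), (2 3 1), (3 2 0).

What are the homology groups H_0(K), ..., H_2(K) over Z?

Take the total order 0 < 1 < 2 < 3 on the vertex set. Then K (dimension 2) consists of the simplices:

  0-simplices (4): [0], [1], [2], [3]
  1-simplices (6): [0,1], [0,2], [0,3], [1,2], [1,3], [2,3]
  2-simplices (4): [0,1,2], [0,1,3], [0,2,3], [1,2,3]

so the chain groups are C_0 ≅ Z^4, C_1 ≅ Z^6, C_2 ≅ Z^4.

The boundary map ∂_1: C_1 → C_0 maps an edge to its endpoints' difference, ∂[p,q] = q − p. For instance
  ∂[1,2] = [2] − [1].
The resulting 4×6 matrix has rank 3, and its Smith normal form has invariant factors (1,1,1).

Boundary ∂_2: C_2 → C_1 acts by ∂[p,q,r] = [q,r] − [p,r] + [p,q]. For instance
  ∂[1,2,3] = [2,3] − [1,3] + [1,2],
  ∂[0,2,3] = [2,3] − [0,3] + [0,2].
As a 6×4 matrix over Z this has rank 3, with invariant factors (1,1,1).

Computing H_k = (kernel of ∂_k) / (image of ∂_{k+1}):

  H_0: rank C_0 − rank ∂_1 = 4 − 3 = 1, and the invariant factors of ∂_1 are all 1, so H_0 = Z.
  H_1: rank ker ∂_1 − rank ∂_2 = (6 − 3) − 3 = 0, and the invariant factors of ∂_2 are all 1, so H_1 = 0.
  H_2: rank ker ∂_2 − rank ∂_3 = (4 − 3) − 0 = 1, and there is no ∂_3, so H_2 = Z.

As a check, the Euler characteristic is 4 − 6 + 4 = 2, which agrees with 1 − 0 + 1 = 2.
(K is a triangulation of the 2-sphere S^2.)

H_0 ≅ Z,  H_1 = 0,  H_2 ≅ Z.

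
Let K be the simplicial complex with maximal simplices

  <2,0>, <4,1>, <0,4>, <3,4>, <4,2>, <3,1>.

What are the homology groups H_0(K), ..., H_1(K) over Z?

Order the vertices as 0 < 1 < 2 < 3 < 4. Listing each simplex with vertices in this order, K has dimension 1 with simplices:

  0-simplices (5): [0], [1], [2], [3], [4]
  1-simplices (6): [0,2], [0,4], [1,3], [1,4], [2,4], [3,4]

Hence C_0 ≅ Z^5, C_1 ≅ Z^6.

∂_1: C_1 → C_0 maps an edge to its endpoints' difference, ∂[p,q] = q − p. For instance
  ∂[0,2] = [2] − [0].
As a 5×6 matrix over Z this has rank 4, with invariant factors (1,1,1,1).

Now H_k = ker ∂_k / im ∂_{k+1}, so:

  H_0: rank C_0 − rank ∂_1 = 5 − 4 = 1, and the invariant factors of ∂_1 are all 1, so H_0 ≅ Z.
  H_1: rank ker ∂_1 − rank ∂_2 = (6 − 4) − 0 = 2, and there is no ∂_2, so H_1 ≅ Z^2.

H_0 = Z,  H_1 = Z^2.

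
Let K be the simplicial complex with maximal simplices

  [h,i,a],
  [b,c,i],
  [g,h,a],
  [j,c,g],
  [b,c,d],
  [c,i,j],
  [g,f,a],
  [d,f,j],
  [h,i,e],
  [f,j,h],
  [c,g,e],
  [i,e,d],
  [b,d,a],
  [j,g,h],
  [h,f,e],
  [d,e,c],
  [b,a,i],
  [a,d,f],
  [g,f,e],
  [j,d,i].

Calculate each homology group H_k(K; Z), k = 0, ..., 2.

Order the vertices as a < b < c < d < e < f < g < h < i < j. Listing each simplex with vertices in this order, K has dimension 2 with simplices:

  0-simplices (10): a, b, c, d, e, f, g, h, i, j
  1-simplices (30): ab, ad, af, ag, ah, ai, bc, bd, bi, cd, ce, cg, ci, cj, de, df, di, dj, ef, eg, eh, ei, fg, fh, fj, gh, gj, hi, hj, ij
  2-simplices (20): abd, abi, adf, afg, agh, ahi, bcd, bci, cde, ceg, cgj, cij, dei, dfj, dij, efg, efh, ehi, fhj, ghj

giving chain groups C_0 ≅ Z^10, C_1 ≅ Z^30, C_2 ≅ Z^20.

The boundary map ∂_1: C_1 → C_0 is given by ∂[p,q] = [q] − [p]. For instance
  ∂hi = i − h.
The resulting 10×30 matrix has rank 9, and its Smith normal form has invariant factors (1,1,1,1,1,1,1,1,1).

∂_2: C_2 → C_1 sends each 2-simplex [p,q,r] to [q,r] − [p,r] + [p,q]. For instance
  ∂abd = bd − ad + ab,
  ∂ahi = hi − ai + ah.
As a 30×20 matrix over Z this has rank 20, with invariant factors (1,1,1,1,1,1,1,1,1,1,1,1,1,1,1,1,1,1,1,2).

From H_k ≅ ker(∂_k) / im(∂_{k+1}) we obtain:

  H_0: rank C_0 − rank ∂_1 = 10 − 9 = 1, and the invariant factors of ∂_1 are all 1, so H_0 = Z.
  H_1: rank ker ∂_1 − rank ∂_2 = (30 − 9) − 20 = 1, and ∂_2 has invariant factor 2 > 1, so H_1 = Z ⊕ Z/2.
  H_2: rank ker ∂_2 − rank ∂_3 = (20 − 20) − 0 = 0, and there is no ∂_3, so H_2 = 0.

H_0 = Z,  H_1 = Z ⊕ Z/2,  H_2 = 0.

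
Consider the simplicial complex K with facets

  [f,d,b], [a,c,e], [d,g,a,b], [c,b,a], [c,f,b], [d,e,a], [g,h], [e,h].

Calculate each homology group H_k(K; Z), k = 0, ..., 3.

Take the total order a < b < c < d < e < f < g < h on the vertex set. Then K (dimension 3) consists of the simplices:

  0-simplices (8): a, b, c, d, e, f, g, h
  1-simplices (16): ab, ac, ad, ae, ag, bc, bd, bf, bg, ce, cf, de, df, dg, eh, gh
  2-simplices (9): abc, abd, abg, ace, ade, adg, bcf, bdf, bdg
  3-simplices (1): abdg

giving chain groups C_0 ≅ Z^8, C_1 ≅ Z^16, C_2 ≅ Z^9, C_3 ≅ Z^1.

The boundary map ∂_1: C_1 → C_0 is given by ∂[p,q] = [q] − [p]. For instance
  ∂ae = e − a.
The resulting 8×16 matrix has rank 7, and its Smith normal form has invariant factors (1,1,1,1,1,1,1).

Boundary ∂_2: C_2 → C_1 maps a triangle to the signed sum of its edges. For instance
  ∂adg = dg − ag + ad,
  ∂abc = bc − ac + ab.
The resulting 16×9 matrix has rank 8, and its Smith normal form has invariant factors (1,1,1,1,1,1,1,1).

The boundary map ∂_3: C_3 → C_2 sends each 3-simplex σ to the alternating sum Σ_i (−1)^i (σ with its i-th vertex removed). For instance
  ∂abdg = bdg − adg + abg − abd.
As a 9×1 matrix over Z this has rank 1, with invariant factors (1).

From H_k ≅ ker(∂_k) / im(∂_{k+1}) we obtain:

  H_0: rank C_0 − rank ∂_1 = 8 − 7 = 1, and the invariant factors of ∂_1 are all 1, so H_0 = Z.
  H_1: rank ker ∂_1 − rank ∂_2 = (16 − 7) − 8 = 1, and the invariant factors of ∂_2 are all 1, so H_1 = Z.
  H_2: rank ker ∂_2 − rank ∂_3 = (9 − 8) − 1 = 0, and the invariant factors of ∂_3 are all 1, so H_2 = 0.
  H_3: rank ker ∂_3 − rank ∂_4 = (1 − 1) − 0 = 0, and there is no ∂_4, so H_3 = 0.

As a check, the Euler characteristic is 8 − 16 + 9 − 1 = 0, which agrees with 1 − 1 + 0 − 0 = 0.

H_0 = Z,  H_1 = Z,  H_2 = 0,  H_3 = 0.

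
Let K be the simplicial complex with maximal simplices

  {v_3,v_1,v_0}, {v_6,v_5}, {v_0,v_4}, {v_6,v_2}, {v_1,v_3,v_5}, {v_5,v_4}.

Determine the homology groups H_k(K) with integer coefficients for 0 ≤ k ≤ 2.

K has 7 vertices, 9 edges, 2 triangles.
rank ∂_0 = 0, rank ∂_1 = 6 ⇒ b_0 = 7 − 0 − 6 = 1; all invariant factors of ∂_1 are 1 so no torsion. So H_0 = Z.
rank ∂_1 = 6, rank ∂_2 = 2 ⇒ b_1 = 9 − 6 − 2 = 1; all invariant factors of ∂_2 are 1 so no torsion. So H_1 = Z.
rank ∂_2 = 2, rank ∂_3 = 0 ⇒ b_2 = 2 − 2 − 0 = 0. So H_2 = 0.

H_0 = Z,  H_1 = Z,  H_2 = 0.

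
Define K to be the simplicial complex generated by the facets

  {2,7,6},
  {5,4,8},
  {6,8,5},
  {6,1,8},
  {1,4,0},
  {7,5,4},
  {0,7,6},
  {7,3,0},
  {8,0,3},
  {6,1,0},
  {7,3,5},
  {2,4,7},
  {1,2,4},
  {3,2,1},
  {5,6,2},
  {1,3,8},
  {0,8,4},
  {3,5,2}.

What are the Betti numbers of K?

b_0 = 1, b_1 = 1, b_2 = 0.

Order the vertices as 0 < 1 < 2 < 3 < 4 < 5 < 6 < 7 < 8. Listing each simplex with vertices in this order, K has dimension 2 with simplices:

  0-simplices (9): [0], [1], [2], [3], [4], [5], [6], [7], [8]
  1-simplices (27): (27 of them)
  2-simplices (18): [0,1,4], [0,1,6], [0,3,7], [0,3,8], [0,4,8], [0,6,7], [1,2,3], [1,2,4], [1,3,8], [1,6,8], [2,3,5], [2,4,7], [2,5,6], [2,6,7], [3,5,7], [4,5,7], [4,5,8], [5,6,8]

giving chain groups C_0 ≅ Z^9, C_1 ≅ Z^27, C_2 ≅ Z^18.

Boundary ∂_1: C_1 → C_0 sends each edge [p,q] (with p < q) to q − p.
This gives a 9×27 integer matrix of rank 8; reducing to Smith normal form yields diagonal entries (1,1,1,1,1,1,1,1).

The boundary map ∂_2: C_2 → C_1 acts by ∂[p,q,r] = [q,r] − [p,r] + [p,q]. For instance
  ∂[5,6,8] = [6,8] − [5,8] + [5,6],
  ∂[1,3,8] = [3,8] − [1,8] + [1,3].
This gives a 27×18 integer matrix of rank 18; reducing to Smith normal form yields diagonal entries (1,1,1,1,1,1,1,1,1,1,1,1,1,1,1,1,1,2).

Computing H_k = (kernel of ∂_k) / (image of ∂_{k+1}):

  H_0: rank C_0 − rank ∂_1 = 9 − 8 = 1, and the invariant factors of ∂_1 are all 1, so H_0 = Z.
  H_1: rank ker ∂_1 − rank ∂_2 = (27 − 8) − 18 = 1, and ∂_2 has invariant factor 2 > 1, so H_1 = Z ⊕ Z/2Z.
  H_2: rank ker ∂_2 − rank ∂_3 = (18 − 18) − 0 = 0, and there is no ∂_3, so H_2 = 0.

(K is a triangulation of the Klein bottle.)

Hence the Betti numbers are b_0 = 1, b_1 = 1, b_2 = 0.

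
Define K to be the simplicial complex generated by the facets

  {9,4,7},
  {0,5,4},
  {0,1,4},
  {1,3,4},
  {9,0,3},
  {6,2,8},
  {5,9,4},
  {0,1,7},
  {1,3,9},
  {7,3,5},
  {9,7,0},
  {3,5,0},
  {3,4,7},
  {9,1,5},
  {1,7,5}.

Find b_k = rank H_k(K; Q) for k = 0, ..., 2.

Order the vertices as 0 < 1 < 2 < 3 < 4 < 5 < 6 < 7 < 8 < 9. Listing each simplex with vertices in this order, K has dimension 2 with simplices:

  0-simplices (10): [0], [1], [2], [3], [4], [5], [6], [7], [8], [9]
  1-simplices (24): (24 of them)
  2-simplices (15): [0,1,4], [0,1,7], [0,3,5], [0,3,9], [0,4,5], [0,7,9], [1,3,4], [1,3,9], [1,5,7], [1,5,9], [2,6,8], [3,4,7], [3,5,7], [4,5,9], [4,7,9]

so the chain groups are C_0 ≅ Z^10, C_1 ≅ Z^24, C_2 ≅ Z^15.

Boundary ∂_1: C_1 → C_0 is given by ∂[p,q] = [q] − [p].
This gives a 10×24 integer matrix of rank 8; reducing to Smith normal form yields diagonal entries (1,1,1,1,1,1,1,1).

Boundary ∂_2: C_2 → C_1 sends each 2-simplex [p,q,r] to [q,r] − [p,r] + [p,q]. For instance
  ∂[2,6,8] = [6,8] − [2,8] + [2,6],
  ∂[0,4,5] = [4,5] − [0,5] + [0,4].
As a 24×15 matrix over Z this has rank 14, with invariant factors (1,1,1,1,1,1,1,1,1,1,1,1,1,1).

From H_k ≅ ker(∂_k) / im(∂_{k+1}) we obtain:

  H_0: rank C_0 − rank ∂_1 = 10 − 8 = 2, and the invariant factors of ∂_1 are all 1, so H_0 = Z^2.
  H_1: rank ker ∂_1 − rank ∂_2 = (24 − 8) − 14 = 2, and the invariant factors of ∂_2 are all 1, so H_1 = Z^2.
  H_2: rank ker ∂_2 − rank ∂_3 = (15 − 14) − 0 = 1, and there is no ∂_3, so H_2 = Z.

As a check, the Euler characteristic is 10 − 24 + 15 = 1, which agrees with 2 − 2 + 1 = 1.

Hence the Betti numbers are b_0 = 2, b_1 = 2, b_2 = 1.

b_0 = 2, b_1 = 2, b_2 = 1.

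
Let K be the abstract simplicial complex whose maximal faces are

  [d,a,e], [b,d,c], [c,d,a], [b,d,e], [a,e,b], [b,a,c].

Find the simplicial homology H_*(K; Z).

H_0 ≅ Z,  H_1 = 0,  H_2 ≅ Z.

We work with the vertex ordering a < b < c < d < e. The simplices of K, each written with vertices in increasing order, are:

  0-simplices (5): a, b, c, d, e
  1-simplices (9): ab, ac, ad, ae, bc, bd, be, cd, de
  2-simplices (6): abc, abe, acd, ade, bcd, bde

giving chain groups C_0 ≅ Z^5, C_1 ≅ Z^9, C_2 ≅ Z^6.

∂_1: C_1 → C_0 sends each edge [p,q] (with p < q) to q − p. For instance
  ∂bd = d − b.
This gives a 5×9 integer matrix of rank 4; reducing to Smith normal form yields diagonal entries (1,1,1,1).

The boundary map ∂_2: C_2 → C_1 maps a triangle to the signed sum of its edges. For instance
  ∂bde = de − be + bd,
  ∂ade = de − ae + ad.
The 9×6 boundary matrix has rank 5 and Smith normal form diag(1,1,1,1,1).

Now H_k = ker ∂_k / im ∂_{k+1}, so:

  H_0: rank C_0 − rank ∂_1 = 5 − 4 = 1, and the invariant factors of ∂_1 are all 1, so H_0 ≅ Z.
  H_1: rank ker ∂_1 − rank ∂_2 = (9 − 4) − 5 = 0, and the invariant factors of ∂_2 are all 1, so H_1 ≅ 0.
  H_2: rank ker ∂_2 − rank ∂_3 = (6 − 5) − 0 = 1, and there is no ∂_3, so H_2 ≅ Z.

As a check, the Euler characteristic is 5 − 9 + 6 = 2, which agrees with 1 − 0 + 1 = 2.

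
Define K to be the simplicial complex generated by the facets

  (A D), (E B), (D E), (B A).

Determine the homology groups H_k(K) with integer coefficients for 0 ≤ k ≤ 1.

H_0 ≅ Z,  H_1 ≅ Z.

Fix the vertex order A < B < D < E and write every simplex with vertices in increasing order. Then dim K = 1 and the simplices of K are:

  0-simplices (4): A, B, D, E
  1-simplices (4): AB, AD, BE, DE

so the chain groups are C_0 ≅ Z^4, C_1 ≅ Z^4.

Boundary ∂_1: C_1 → C_0 sends each edge [p,q] (with p < q) to q − p. For instance
  ∂BE = E − B.
The resulting 4×4 matrix has rank 3, and its Smith normal form has invariant factors (1,1,1).

Reading off H_k = ker ∂_k / im ∂_{k+1}:

  H_0: rank C_0 − rank ∂_1 = 4 − 3 = 1, and the invariant factors of ∂_1 are all 1, so H_0 ≅ Z.
  H_1: rank ker ∂_1 − rank ∂_2 = (4 − 3) − 0 = 1, and there is no ∂_2, so H_1 ≅ Z.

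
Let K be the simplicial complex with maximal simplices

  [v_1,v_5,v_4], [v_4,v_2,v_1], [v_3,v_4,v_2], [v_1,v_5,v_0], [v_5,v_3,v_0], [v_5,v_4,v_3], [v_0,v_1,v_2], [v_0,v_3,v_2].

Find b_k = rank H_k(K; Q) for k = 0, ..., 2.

b_0 = 1, b_1 = 0, b_2 = 1.

Order the vertices as v_0 < v_1 < v_2 < v_3 < v_4 < v_5. Listing each simplex with vertices in this order, K has dimension 2 with simplices:

  0-simplices (6): [v_0], [v_1], [v_2], [v_3], [v_4], [v_5]
  1-simplices (12): [v_0,v_1], [v_0,v_2], [v_0,v_3], [v_0,v_5], [v_1,v_2], [v_1,v_4], [v_1,v_5], [v_2,v_3], [v_2,v_4], [v_3,v_4], [v_3,v_5], [v_4,v_5]
  2-simplices (8): [v_0,v_1,v_2], [v_0,v_1,v_5], [v_0,v_2,v_3], [v_0,v_3,v_5], [v_1,v_2,v_4], [v_1,v_4,v_5], [v_2,v_3,v_4], [v_3,v_4,v_5]

so the chain groups are C_0 ≅ Z^6, C_1 ≅ Z^12, C_2 ≅ Z^8.

∂_1: C_1 → C_0 sends each edge [p,q] (with p < q) to q − p.
The resulting 6×12 matrix has rank 5, and its Smith normal form has invariant factors (1,1,1,1,1).

The boundary map ∂_2: C_2 → C_1 sends each 2-simplex [p,q,r] to [q,r] − [p,r] + [p,q]. For instance
  ∂[v_3,v_4,v_5] = [v_4,v_5] − [v_3,v_5] + [v_3,v_4],
  ∂[v_1,v_2,v_4] = [v_2,v_4] − [v_1,v_4] + [v_1,v_2].
The resulting 12×8 matrix has rank 7, and its Smith normal form has invariant factors (1,1,1,1,1,1,1).

Reading off H_k = ker ∂_k / im ∂_{k+1}:

  H_0: rank C_0 − rank ∂_1 = 6 − 5 = 1, and the invariant factors of ∂_1 are all 1, so H_0 ≅ Z.
  H_1: rank ker ∂_1 − rank ∂_2 = (12 − 5) − 7 = 0, and the invariant factors of ∂_2 are all 1, so H_1 ≅ 0.
  H_2: rank ker ∂_2 − rank ∂_3 = (8 − 7) − 0 = 1, and there is no ∂_3, so H_2 ≅ Z.

(K is a triangulation of the 2-sphere S^2.)

Hence the Betti numbers are b_0 = 1, b_1 = 0, b_2 = 1.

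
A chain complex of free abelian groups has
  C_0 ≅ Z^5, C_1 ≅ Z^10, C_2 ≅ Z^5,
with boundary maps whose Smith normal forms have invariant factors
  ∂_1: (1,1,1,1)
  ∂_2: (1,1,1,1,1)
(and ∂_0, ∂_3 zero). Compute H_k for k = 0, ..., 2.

H_0 ≅ Z,  H_1 ≅ Z,  H_2 = 0.

H_0: b_0 = 5 − 0 − 4 = 1; torsion from ∂_1 factors > 1: none. So H_0 ≅ Z.
H_1: b_1 = 10 − 4 − 5 = 1; torsion from ∂_2 factors > 1: none. So H_1 ≅ Z.
H_2: b_2 = 5 − 5 − 0 = 0; torsion from ∂_3 factors > 1: none. So H_2 ≅ 0.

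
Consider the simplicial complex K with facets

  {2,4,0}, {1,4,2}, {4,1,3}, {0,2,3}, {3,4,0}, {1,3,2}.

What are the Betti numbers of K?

We work with the vertex ordering 0 < 1 < 2 < 3 < 4. The simplices of K, each written with vertices in increasing order, are:

  0-simplices (5): [0], [1], [2], [3], [4]
  1-simplices (9): [0,2], [0,3], [0,4], [1,2], [1,3], [1,4], [2,3], [2,4], [3,4]
  2-simplices (6): [0,2,3], [0,2,4], [0,3,4], [1,2,3], [1,2,4], [1,3,4]

giving chain groups C_0 ≅ Z^5, C_1 ≅ Z^9, C_2 ≅ Z^6.

∂_1: C_1 → C_0 maps an edge to its endpoints' difference, ∂[p,q] = q − p.
The 5×9 boundary matrix has rank 4 and Smith normal form diag(1,1,1,1).

Boundary ∂_2: C_2 → C_1 sends each 2-simplex [p,q,r] to [q,r] − [p,r] + [p,q]. For instance
  ∂[1,3,4] = [3,4] − [1,4] + [1,3],
  ∂[0,3,4] = [3,4] − [0,4] + [0,3].
This gives a 9×6 integer matrix of rank 5; reducing to Smith normal form yields diagonal entries (1,1,1,1,1).

From H_k ≅ ker(∂_k) / im(∂_{k+1}) we obtain:

  H_0: rank C_0 − rank ∂_1 = 5 − 4 = 1, and the invariant factors of ∂_1 are all 1, so H_0 ≅ Z.
  H_1: rank ker ∂_1 − rank ∂_2 = (9 − 4) − 5 = 0, and the invariant factors of ∂_2 are all 1, so H_1 ≅ 0.
  H_2: rank ker ∂_2 − rank ∂_3 = (6 − 5) − 0 = 1, and there is no ∂_3, so H_2 ≅ Z.

Hence the Betti numbers are b_0 = 1, b_1 = 0, b_2 = 1.

b_0 = 1, b_1 = 0, b_2 = 1.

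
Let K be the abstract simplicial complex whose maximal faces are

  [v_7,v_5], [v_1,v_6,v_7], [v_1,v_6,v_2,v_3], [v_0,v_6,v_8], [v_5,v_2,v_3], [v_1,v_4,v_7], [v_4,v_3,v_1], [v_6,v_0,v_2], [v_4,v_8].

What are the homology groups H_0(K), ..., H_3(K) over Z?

H_0 = Z,  H_1 = Z^2,  H_2 = 0,  H_3 = 0.

We work with the vertex ordering v_0 < v_1 < v_2 < v_3 < v_4 < v_5 < v_6 < v_7 < v_8. The simplices of K, each written with vertices in increasing order, are:

  0-simplices (9): [v_0], [v_1], [v_2], [v_3], [v_4], [v_5], [v_6], [v_7], [v_8]
  1-simplices (19): (19 of them)
  2-simplices (10): [v_0,v_2,v_6], [v_0,v_6,v_8], [v_1,v_2,v_3], [v_1,v_2,v_6], [v_1,v_3,v_4], [v_1,v_3,v_6], [v_1,v_4,v_7], [v_1,v_6,v_7], [v_2,v_3,v_5], [v_2,v_3,v_6]
  3-simplices (1): [v_1,v_2,v_3,v_6]

giving chain groups C_0 ≅ Z^9, C_1 ≅ Z^19, C_2 ≅ Z^10, C_3 ≅ Z^1.

The boundary map ∂_1: C_1 → C_0 is given by ∂[p,q] = [q] − [p].
The resulting 9×19 matrix has rank 8, and its Smith normal form has invariant factors (1,1,1,1,1,1,1,1).

The boundary map ∂_2: C_2 → C_1 sends each 2-simplex [p,q,r] to [q,r] − [p,r] + [p,q]. For instance
  ∂[v_1,v_6,v_7] = [v_6,v_7] − [v_1,v_7] + [v_1,v_6],
  ∂[v_1,v_3,v_6] = [v_3,v_6] − [v_1,v_6] + [v_1,v_3].
As a 19×10 matrix over Z this has rank 9, with invariant factors (1,1,1,1,1,1,1,1,1).

Boundary ∂_3: C_3 → C_2 sends each 3-simplex σ to the alternating sum Σ_i (−1)^i (σ with its i-th vertex removed). For instance
  ∂[v_1,v_2,v_3,v_6] = [v_2,v_3,v_6] − [v_1,v_3,v_6] + [v_1,v_2,v_6] − [v_1,v_2,v_3].
The resulting 10×1 matrix has rank 1, and its Smith normal form has invariant factors (1).

Now H_k = ker ∂_k / im ∂_{k+1}, so:

  H_0: rank C_0 − rank ∂_1 = 9 − 8 = 1, and the invariant factors of ∂_1 are all 1, so H_0 = Z.
  H_1: rank ker ∂_1 − rank ∂_2 = (19 − 8) − 9 = 2, and the invariant factors of ∂_2 are all 1, so H_1 = Z^2.
  H_2: rank ker ∂_2 − rank ∂_3 = (10 − 9) − 1 = 0, and the invariant factors of ∂_3 are all 1, so H_2 = 0.
  H_3: rank ker ∂_3 − rank ∂_4 = (1 − 1) − 0 = 0, and there is no ∂_4, so H_3 = 0.

As a check, the Euler characteristic is 9 − 19 + 10 − 1 = -1, which agrees with 1 − 2 + 0 − 0 = -1.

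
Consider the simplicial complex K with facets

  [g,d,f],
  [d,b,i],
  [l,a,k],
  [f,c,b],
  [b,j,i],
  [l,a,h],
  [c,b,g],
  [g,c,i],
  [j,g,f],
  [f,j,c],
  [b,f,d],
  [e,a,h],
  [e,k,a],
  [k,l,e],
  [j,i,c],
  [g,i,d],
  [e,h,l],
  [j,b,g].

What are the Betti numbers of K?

Order the vertices as a < b < c < d < e < f < g < h < i < j < k < l. Listing each simplex with vertices in this order, K has dimension 2 with simplices:

  0-simplices (12): a, b, c, d, e, f, g, h, i, j, k, l
  1-simplices (27): ae, ah, ak, al, bc, bd, bf, bg, bi, bj, cf, cg, ci, cj, df, dg, di, eh, ek, el, fg, fj, gi, gj, hl, ij, kl
  2-simplices (18): aeh, aek, ahl, akl, bcf, bcg, bdf, bdi, bgj, bij, cfj, cgi, cij, dfg, dgi, ehl, ekl, fgj

Hence C_0 ≅ Z^12, C_1 ≅ Z^27, C_2 ≅ Z^18.

Boundary ∂_1: C_1 → C_0 sends each edge [p,q] (with p < q) to q − p. For instance
  ∂ek = k − e.
As a 12×27 matrix over Z this has rank 10, with invariant factors (1,1,1,1,1,1,1,1,1,1).

The boundary map ∂_2: C_2 → C_1 acts by ∂[p,q,r] = [q,r] − [p,r] + [p,q]. For instance
  ∂cgi = gi − ci + cg,
  ∂dgi = gi − di + dg.
The resulting 27×18 matrix has rank 17, and its Smith normal form has invariant factors (1,1,1,1,1,1,1,1,1,1,1,1,1,1,1,1,2).

From H_k ≅ ker(∂_k) / im(∂_{k+1}) we obtain:

  H_0: rank C_0 − rank ∂_1 = 12 − 10 = 2, and the invariant factors of ∂_1 are all 1, so H_0 = Z^2.
  H_1: rank ker ∂_1 − rank ∂_2 = (27 − 10) − 17 = 0, and ∂_2 has invariant factor 2 > 1, so H_1 = Z_2.
  H_2: rank ker ∂_2 − rank ∂_3 = (18 − 17) − 0 = 1, and there is no ∂_3, so H_2 = Z.

As a check, the Euler characteristic is 12 − 27 + 18 = 3, which agrees with 2 − 0 + 1 = 3.

Hence the Betti numbers are b_0 = 2, b_1 = 0, b_2 = 1.

b_0 = 2, b_1 = 0, b_2 = 1.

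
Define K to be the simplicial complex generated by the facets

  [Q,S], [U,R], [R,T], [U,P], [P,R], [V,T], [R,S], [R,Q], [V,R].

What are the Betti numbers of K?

b_0 = 1, b_1 = 3.

K has 7 vertices, 9 edges.
rank ∂_0 = 0, rank ∂_1 = 6 ⇒ b_0 = 7 − 0 − 6 = 1; all invariant factors of ∂_1 are 1 so no torsion. So H_0 ≅ Z.
rank ∂_1 = 6, rank ∂_2 = 0 ⇒ b_1 = 9 − 6 − 0 = 3. So H_1 ≅ Z^3.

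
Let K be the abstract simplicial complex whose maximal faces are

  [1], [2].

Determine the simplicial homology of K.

H_0 = Z^2.

K has 2 vertices.
rank ∂_0 = 0, rank ∂_1 = 0 ⇒ b_0 = 2 − 0 − 0 = 2. So H_0 = Z^2.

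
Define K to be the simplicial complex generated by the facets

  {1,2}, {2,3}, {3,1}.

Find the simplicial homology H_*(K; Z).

H_0 = Z,  H_1 = Z.

We work with the vertex ordering 1 < 2 < 3. The simplices of K, each written with vertices in increasing order, are:

  0-simplices (3): [1], [2], [3]
  1-simplices (3): [1,2], [1,3], [2,3]

so the chain groups are C_0 ≅ Z^3, C_1 ≅ Z^3.

The boundary map ∂_1: C_1 → C_0 maps an edge to its endpoints' difference, ∂[p,q] = q − p. For instance
  ∂[1,3] = [3] − [1].
This gives a 3×3 integer matrix of rank 2; reducing to Smith normal form yields diagonal entries (1,1).

Computing H_k = (kernel of ∂_k) / (image of ∂_{k+1}):

  H_0: rank C_0 − rank ∂_1 = 3 − 2 = 1, and the invariant factors of ∂_1 are all 1, so H_0 ≅ Z.
  H_1: rank ker ∂_1 − rank ∂_2 = (3 − 2) − 0 = 1, and there is no ∂_2, so H_1 ≅ Z.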